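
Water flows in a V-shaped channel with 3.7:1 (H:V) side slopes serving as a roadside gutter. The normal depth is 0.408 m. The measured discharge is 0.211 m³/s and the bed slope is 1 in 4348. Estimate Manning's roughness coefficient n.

For a triangular section with side slope z = 3.7: A = zy² = 3.7×0.408² = 0.6159 m²; P = 2y√(1+z²) = 2×0.408×3.833 = 3.128 m.
Hydraulic radius R = A/P = 0.6159/3.128 = 0.1969 m.
Rearranging Manning's equation: n = (1/Q) A R^(2/3) S^(1/2) = (1/0.211) × 0.6159 × 0.1969^(2/3) × √0.00023 = 0.015.

n = 0.015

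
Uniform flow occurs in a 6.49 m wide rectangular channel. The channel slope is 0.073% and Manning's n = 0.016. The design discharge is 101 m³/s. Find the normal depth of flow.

y_n = 5.68 m

Manning's equation rearranged: A R^(2/3) = nQ / (1·√S) = 0.016 × 101 / (√0.00073) = 59.81.
Try y = 6.87 m: A R^(2/3) = 75.51 — high.
Try y = 5.68 m: A R^(2/3) = 59.78 — close enough.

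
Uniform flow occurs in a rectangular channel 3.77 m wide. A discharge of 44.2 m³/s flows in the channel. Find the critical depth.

y_c = 2.41 m

For a rectangular channel, critical depth y_c = (q²/g)^(1/3) where q = Q/b = 44.2/3.77 = 11.72 m²/s.
So y_c = (11.72²/9.81)^(1/3) = 2.41 m.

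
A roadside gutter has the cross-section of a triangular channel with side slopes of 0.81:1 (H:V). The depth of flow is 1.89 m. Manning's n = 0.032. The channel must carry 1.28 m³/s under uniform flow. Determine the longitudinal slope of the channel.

For a triangular section with side slope z = 0.81: A = zy² = 0.81×1.89² = 2.893 m²; P = 2y√(1+z²) = 2×1.89×1.287 = 4.864 m.
Hydraulic radius R = A/P = 2.893/4.864 = 0.5948 m.
From Manning's equation, S = [nQ / (1 A R^(2/3))]² = [0.032 × 1.28 / (1 × 2.893 × 0.5948^(2/3))]² = 0.000401.

S = 0.000401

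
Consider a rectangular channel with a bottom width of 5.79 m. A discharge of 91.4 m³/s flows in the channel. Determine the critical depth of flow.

For a rectangular channel, critical depth y_c = (q²/g)^(1/3) where q = Q/b = 91.4/5.79 = 15.79 m²/s.
So y_c = (15.79²/9.81)^(1/3) = 2.94 m.

y_c = 2.94 m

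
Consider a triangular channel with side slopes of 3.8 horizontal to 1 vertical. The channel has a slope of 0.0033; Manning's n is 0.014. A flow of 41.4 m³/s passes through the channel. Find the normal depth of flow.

Manning's equation rearranged: A R^(2/3) = nQ / (1·√S) = 0.014 × 41.4 / (√0.0033) = 10.09.
At y = 2.19 m: A R^(2/3) = 18.93 — too large.
At y = 1.21 m: A R^(2/3) = 3.892 — too small.
At y = 1.73 m: A R^(2/3) = 10.1 — close enough.

y_n = 1.73 m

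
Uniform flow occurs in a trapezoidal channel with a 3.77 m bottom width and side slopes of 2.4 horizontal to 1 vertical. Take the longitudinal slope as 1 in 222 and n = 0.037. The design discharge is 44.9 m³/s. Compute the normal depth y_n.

y_n = 2.24 m

Manning's equation rearranged: A R^(2/3) = nQ / (1·√S) = 0.037 × 44.9 / (√0.004505) = 24.75.
At y = 1.95 m: A R^(2/3) = 18.45 — too small.
At y = 2.24 m: A R^(2/3) = 24.76 — ≈ 24.75.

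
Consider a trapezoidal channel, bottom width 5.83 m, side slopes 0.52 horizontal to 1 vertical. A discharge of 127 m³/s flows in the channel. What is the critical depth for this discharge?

y_c = 3.29 m

At critical depth, Q² T / (g A³) = 1, i.e. A³/T = Q²/g = 127²/9.81 = 1644.
Try y = 3.96 m: A³/T = 3065 — high.
Try y = 3.29 m: A³/T = 1651 — matches.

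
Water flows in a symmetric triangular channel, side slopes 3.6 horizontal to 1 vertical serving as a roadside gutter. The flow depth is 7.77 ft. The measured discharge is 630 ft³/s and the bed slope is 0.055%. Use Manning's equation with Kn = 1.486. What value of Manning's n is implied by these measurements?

For a triangular section with side slope z = 3.6: A = zy² = 3.6×7.77² = 217.3 ft²; P = 2y√(1+z²) = 2×7.77×3.736 = 58.06 ft.
Hydraulic radius R = A/P = 217.3/58.06 = 3.743 ft.
Rearranging Manning's equation: n = (1.486/Q) A R^(2/3) S^(1/2) = (1.486/630) × 217.3 × 3.743^(2/3) × √0.00055 = 0.029.

n = 0.029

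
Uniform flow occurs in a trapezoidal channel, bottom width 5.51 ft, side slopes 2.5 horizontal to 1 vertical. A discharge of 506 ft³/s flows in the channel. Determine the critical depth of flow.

y_c = 3.85 ft

At critical depth, Q² T / (g A³) = 1, i.e. A³/T = Q²/g = 506²/32.2 = 7951.
Try y = 4.72 ft: A³/T = 18740 — too large.
Try y = 3.26 ft: A³/T = 4049 — too small.
Try y = 3.85 ft: A³/T = 7991 — close enough.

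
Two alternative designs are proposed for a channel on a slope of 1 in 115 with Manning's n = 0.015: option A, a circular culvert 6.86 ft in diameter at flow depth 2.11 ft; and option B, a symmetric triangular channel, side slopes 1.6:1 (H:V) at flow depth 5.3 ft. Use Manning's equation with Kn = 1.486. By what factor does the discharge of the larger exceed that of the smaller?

Channel A: For a circular section of diameter D = 6.86 ft at depth y = 2.11 ft, the central angle is θ = 2 arccos(1 − 2y/D) = 2.352 rad. Then A = (D²/8)(θ − sin θ) = 9.654 ft² and P = Dθ/2 = 8.066 ft. Hydraulic radius R = A/P = 9.654/8.066 = 1.197 ft. Q_A = (1.486/0.015)·9.654·1.197^(2/3)·√0.008696 = 100.5 ft³/s.
Channel B: For a triangular section with side slope z = 1.6: A = zy² = 1.6×5.3² = 44.94 ft²; P = 2y√(1+z²) = 2×5.3×1.887 = 20 ft. Hydraulic radius R = A/P = 44.94/20 = 2.247 ft. Q_B = (1.486/0.015)·44.94·2.247^(2/3)·√0.008696 = 712.3 ft³/s.
The larger discharge is 712.3 ft³/s and the smaller is 100.5 ft³/s; the ratio is 7.09.

7.09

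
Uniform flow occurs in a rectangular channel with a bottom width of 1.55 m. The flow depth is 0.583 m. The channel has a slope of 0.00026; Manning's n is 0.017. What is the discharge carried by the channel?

Flow area A = b·y = 1.55 × 0.583 = 0.9036 m². Wetted perimeter P = b + 2y = 1.55 + 2×0.583 = 2.716 m.
Hydraulic radius R = A/P = 0.9036/2.716 = 0.3327 m.
Manning's equation: Q = (1/n) A R^(2/3) S^(1/2) = (1/0.017) × 0.9036 × 0.3327^(2/3) × 0.00026^(1/2) = 0.412 m³/s.

Q = 0.412 m³/s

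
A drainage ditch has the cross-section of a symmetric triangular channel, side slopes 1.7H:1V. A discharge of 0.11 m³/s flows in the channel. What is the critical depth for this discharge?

y_c = 0.243 m

At critical depth, Q² T / (g A³) = 1, i.e. A³/T = Q²/g = 0.11²/9.81 = 0.001233.
At y = 0.29 m: A³/T = 0.002964 — too large.
At y = 0.193 m: A³/T = 0.0003869 — too small.
At y = 0.243 m: A³/T = 0.001224 — ≈ 0.001233.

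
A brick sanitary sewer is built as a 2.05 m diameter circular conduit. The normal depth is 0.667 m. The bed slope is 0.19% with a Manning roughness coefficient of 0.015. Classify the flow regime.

For a circular section of diameter D = 2.05 m at depth y = 0.667 m, the central angle is θ = 2 arccos(1 − 2y/D) = 2.428 rad. Then A = (D²/8)(θ − sin θ) = 0.9316 m² and P = Dθ/2 = 2.489 m.
Hydraulic radius R = A/P = 0.9316/2.489 = 0.3743 m.
V = (1/n) R^(2/3) √S = (1/0.015) × 0.3743^(2/3) × √0.0019 = 1.509 m/s. Hydraulic depth D_h = A/T = 0.9316/1.921 = 0.485 m.
Froude number Fr = V/√(g·D_h) = 1.509/√(9.81×0.485) = 0.692, which is less than 1, so the flow is subcritical.

subcritical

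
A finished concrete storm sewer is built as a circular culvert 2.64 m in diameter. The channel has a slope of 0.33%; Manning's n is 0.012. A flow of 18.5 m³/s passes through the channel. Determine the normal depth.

y_n = 2.02 m

Manning's equation rearranged: A R^(2/3) = nQ / (1·√S) = 0.012 × 18.5 / (√0.0033) = 3.865.
Trying y = 1.5 m: A R^(2/3) = 2.561 — low.
Trying y = 2.02 m: A R^(2/3) = 3.871 — matches.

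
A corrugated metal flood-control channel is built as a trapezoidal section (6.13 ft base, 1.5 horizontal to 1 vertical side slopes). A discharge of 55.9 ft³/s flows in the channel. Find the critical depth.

At critical depth, Q² T / (g A³) = 1, i.e. A³/T = Q²/g = 55.9²/32.2 = 97.04.
At y = 1.41 ft: A³/T = 151.7 — too large.
At y = 0.878 ft: A³/T = 31.9 — too small.
At y = 1.23 ft: A³/T = 96.12 — close enough.

y_c = 1.23 ft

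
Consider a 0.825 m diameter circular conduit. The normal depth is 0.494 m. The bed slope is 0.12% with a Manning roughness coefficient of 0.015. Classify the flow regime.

subcritical

For a circular section of diameter D = 0.825 m at depth y = 0.494 m, the central angle is θ = 2 arccos(1 − 2y/D) = 3.539 rad. Then A = (D²/8)(θ − sin θ) = 0.3341 m² and P = Dθ/2 = 1.46 m.
Hydraulic radius R = A/P = 0.3341/1.46 = 0.2288 m.
V = (1/n) R^(2/3) √S = (1/0.015) × 0.2288^(2/3) × √0.0012 = 0.864 m/s. Hydraulic depth D_h = A/T = 0.3341/0.8087 = 0.4131 m.
Froude number Fr = V/√(g·D_h) = 0.864/√(9.81×0.4131) = 0.429, which is less than 1, so the flow is subcritical.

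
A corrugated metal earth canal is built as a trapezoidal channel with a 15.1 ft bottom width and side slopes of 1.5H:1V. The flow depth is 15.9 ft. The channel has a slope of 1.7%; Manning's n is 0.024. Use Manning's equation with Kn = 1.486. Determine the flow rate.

With bottom width b = 15.1 ft and side slope z = 1.5: A = (b + zy)y = (15.1 + 1.5×15.9)×15.9 = 619.3 ft²; P = b + 2y√(1+z²) = 15.1 + 2×15.9×1.803 = 72.43 ft.
Hydraulic radius R = A/P = 619.3/72.43 = 8.551 ft.
Manning's equation: Q = (1.486/n) A R^(2/3) S^(1/2) = (1.486/0.024) × 619.3 × 8.551^(2/3) × 0.017^(1/2) = 20900 ft³/s.

Q = 20900 ft³/s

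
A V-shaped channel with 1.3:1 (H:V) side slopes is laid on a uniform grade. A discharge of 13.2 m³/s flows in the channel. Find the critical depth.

At critical depth, Q² T / (g A³) = 1, i.e. A³/T = Q²/g = 13.2²/9.81 = 17.76.
Try y = 1.39 m: A³/T = 4.385 — too small.
Try y = 2.23 m: A³/T = 46.6 — too large.
Try y = 1.84 m: A³/T = 17.82 — ≈ 17.76.

y_c = 1.84 m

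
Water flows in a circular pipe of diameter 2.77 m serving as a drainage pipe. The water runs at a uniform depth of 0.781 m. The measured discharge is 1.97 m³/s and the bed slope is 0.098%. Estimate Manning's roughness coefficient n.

n = 0.013

For a circular section of diameter D = 2.77 m at depth y = 0.781 m, the central angle is θ = 2 arccos(1 − 2y/D) = 2.239 rad. Then A = (D²/8)(θ − sin θ) = 1.395 m² and P = Dθ/2 = 3.101 m.
Hydraulic radius R = A/P = 1.395/3.101 = 0.4497 m.
Rearranging Manning's equation: n = (1/Q) A R^(2/3) S^(1/2) = (1/1.97) × 1.395 × 0.4497^(2/3) × √0.00098 = 0.013.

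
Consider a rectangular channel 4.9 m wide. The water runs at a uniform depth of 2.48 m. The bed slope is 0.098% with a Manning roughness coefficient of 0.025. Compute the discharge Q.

Flow area A = b·y = 4.9 × 2.48 = 12.15 m². Wetted perimeter P = b + 2y = 4.9 + 2×2.48 = 9.86 m.
Hydraulic radius R = A/P = 12.15/9.86 = 1.232 m.
Manning's equation: Q = (1/n) A R^(2/3) S^(1/2) = (1/0.025) × 12.15 × 1.232^(2/3) × 0.00098^(1/2) = 17.5 m³/s.

Q = 17.5 m³/s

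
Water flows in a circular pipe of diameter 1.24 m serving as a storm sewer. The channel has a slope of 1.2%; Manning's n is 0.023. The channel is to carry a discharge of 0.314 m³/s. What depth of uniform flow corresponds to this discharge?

Manning's equation rearranged: A R^(2/3) = nQ / (1·√S) = 0.023 × 0.314 / (√0.012) = 0.06593.
At y = 0.343 m: A R^(2/3) = 0.09249 — over.
At y = 0.254 m: A R^(2/3) = 0.05084 — short.
At y = 0.289 m: A R^(2/3) = 0.0659 — ≈ 0.06593.

y_n = 0.289 m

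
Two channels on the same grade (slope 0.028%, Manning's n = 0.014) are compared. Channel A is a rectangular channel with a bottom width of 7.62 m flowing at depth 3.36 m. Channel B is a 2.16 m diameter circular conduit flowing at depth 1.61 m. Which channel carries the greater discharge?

channel A

Channel A: Flow area A = b·y = 7.62 × 3.36 = 25.6 m². Wetted perimeter P = b + 2y = 7.62 + 2×3.36 = 14.34 m. Hydraulic radius R = A/P = 25.6/14.34 = 1.785 m. Q_A = (1/0.014)·25.6·1.785^(2/3)·√0.00028 = 45.04 m³/s.
Channel B: For a circular section of diameter D = 2.16 m at depth y = 1.61 m, the central angle is θ = 2 arccos(1 − 2y/D) = 4.167 rad. Then A = (D²/8)(θ − sin θ) = 2.929 m² and P = Dθ/2 = 4.501 m. Hydraulic radius R = A/P = 2.929/4.501 = 0.6508 m. Q_B = (1/0.014)·2.929·0.6508^(2/3)·√0.00028 = 2.629 m³/s.
Q_A = 45.04 m³/s vs Q_B = 2.629 m³/s, so channel A carries more.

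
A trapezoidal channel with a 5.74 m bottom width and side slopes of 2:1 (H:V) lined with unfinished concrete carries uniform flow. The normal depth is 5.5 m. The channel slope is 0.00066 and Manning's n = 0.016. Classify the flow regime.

subcritical

With bottom width b = 5.74 m and side slope z = 2: A = (b + zy)y = (5.74 + 2×5.5)×5.5 = 92.07 m²; P = b + 2y√(1+z²) = 5.74 + 2×5.5×2.236 = 30.34 m.
Hydraulic radius R = A/P = 92.07/30.34 = 3.035 m.
V = (1/n) R^(2/3) √S = (1/0.016) × 3.035^(2/3) × √0.00066 = 3.366 m/s. Hydraulic depth D_h = A/T = 92.07/27.74 = 3.319 m.
Froude number Fr = V/√(g·D_h) = 3.366/√(9.81×3.319) = 0.59, which is less than 1, so the flow is subcritical.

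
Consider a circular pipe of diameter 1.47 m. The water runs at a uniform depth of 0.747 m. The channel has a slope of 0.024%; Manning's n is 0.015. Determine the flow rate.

Q = 0.462 m³/s

For a circular section of diameter D = 1.47 m at depth y = 0.747 m, the central angle is θ = 2 arccos(1 − 2y/D) = 3.174 rad. Then A = (D²/8)(θ − sin θ) = 0.8662 m² and P = Dθ/2 = 2.333 m.
Hydraulic radius R = A/P = 0.8662/2.333 = 0.3713 m.
Manning's equation: Q = (1/n) A R^(2/3) S^(1/2) = (1/0.015) × 0.8662 × 0.3713^(2/3) × 0.00024^(1/2) = 0.462 m³/s.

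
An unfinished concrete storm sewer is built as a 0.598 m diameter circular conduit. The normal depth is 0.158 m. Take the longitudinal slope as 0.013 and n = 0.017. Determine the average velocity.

V = 1.37 m/s

For a circular section of diameter D = 0.598 m at depth y = 0.158 m, the central angle is θ = 2 arccos(1 − 2y/D) = 2.159 rad. Then A = (D²/8)(θ − sin θ) = 0.05935 m² and P = Dθ/2 = 0.6457 m.
Hydraulic radius R = A/P = 0.05935/0.6457 = 0.09192 m.
From Manning's equation, V = (1/n) R^(2/3) S^(1/2) = (1/0.017) × 0.09192^(2/3) × 0.013^(1/2) = 1.37 m/s.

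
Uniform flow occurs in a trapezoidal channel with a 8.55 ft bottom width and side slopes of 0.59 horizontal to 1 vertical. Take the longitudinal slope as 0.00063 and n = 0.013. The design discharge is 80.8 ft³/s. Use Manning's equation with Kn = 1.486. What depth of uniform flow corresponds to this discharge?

y_n = 2.14 ft

Manning's equation rearranged: A R^(2/3) = nQ / (1.486·√S) = 0.013 × 80.8 / (1.486 × √0.00063) = 28.16.
Try y = 2.55 ft: A R^(2/3) = 37.54 — high.
Try y = 1.61 ft: A R^(2/3) = 17.7 — low.
Try y = 2.14 ft: A R^(2/3) = 28.16 — close enough.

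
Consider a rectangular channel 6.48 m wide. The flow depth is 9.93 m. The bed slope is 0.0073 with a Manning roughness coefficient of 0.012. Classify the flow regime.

Flow area A = b·y = 6.48 × 9.93 = 64.35 m². Wetted perimeter P = b + 2y = 6.48 + 2×9.93 = 26.34 m.
Hydraulic radius R = A/P = 64.35/26.34 = 2.443 m.
V = (1/n) R^(2/3) √S = (1/0.012) × 2.443^(2/3) × √0.0073 = 12.91 m/s. Hydraulic depth D_h = A/T = 64.35/6.48 = 9.93 m.
Froude number Fr = V/√(g·D_h) = 12.91/√(9.81×9.93) = 1.31, which is greater than 1, so the flow is supercritical.

supercritical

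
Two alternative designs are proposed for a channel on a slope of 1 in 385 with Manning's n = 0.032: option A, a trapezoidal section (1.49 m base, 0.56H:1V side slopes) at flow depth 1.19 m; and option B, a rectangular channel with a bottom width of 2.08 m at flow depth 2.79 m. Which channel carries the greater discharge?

Channel A: With bottom width b = 1.49 m and side slope z = 0.56: A = (b + zy)y = (1.49 + 0.56×1.19)×1.19 = 2.566 m²; P = b + 2y√(1+z²) = 1.49 + 2×1.19×1.146 = 4.218 m. Hydraulic radius R = A/P = 2.566/4.218 = 0.6084 m. Q_A = (1/0.032)·2.566·0.6084^(2/3)·√0.002597 = 2.934 m³/s.
Channel B: Flow area A = b·y = 2.08 × 2.79 = 5.803 m². Wetted perimeter P = b + 2y = 2.08 + 2×2.79 = 7.66 m. Hydraulic radius R = A/P = 5.803/7.66 = 0.7576 m. Q_B = (1/0.032)·5.803·0.7576^(2/3)·√0.002597 = 7.681 m³/s.
Q_A = 2.934 m³/s vs Q_B = 7.681 m³/s, so channel B carries more.

channel B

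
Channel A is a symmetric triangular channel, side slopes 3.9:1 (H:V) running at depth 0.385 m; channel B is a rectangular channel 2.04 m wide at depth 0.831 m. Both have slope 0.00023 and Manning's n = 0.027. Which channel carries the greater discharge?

channel B

Channel A: For a triangular section with side slope z = 3.9: A = zy² = 3.9×0.385² = 0.5781 m²; P = 2y√(1+z²) = 2×0.385×4.026 = 3.1 m. Hydraulic radius R = A/P = 0.5781/3.1 = 0.1865 m. Q_A = (1/0.027)·0.5781·0.1865^(2/3)·√0.00023 = 0.106 m³/s.
Channel B: Flow area A = b·y = 2.04 × 0.831 = 1.695 m². Wetted perimeter P = b + 2y = 2.04 + 2×0.831 = 3.702 m. Hydraulic radius R = A/P = 1.695/3.702 = 0.4579 m. Q_B = (1/0.027)·1.695·0.4579^(2/3)·√0.00023 = 0.5657 m³/s.
Q_A = 0.106 m³/s vs Q_B = 0.5657 m³/s, so channel B carries more.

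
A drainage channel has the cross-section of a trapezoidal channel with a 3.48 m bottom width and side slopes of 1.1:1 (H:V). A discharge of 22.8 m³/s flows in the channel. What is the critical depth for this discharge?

y_c = 1.4 m

At critical depth, Q² T / (g A³) = 1, i.e. A³/T = Q²/g = 22.8²/9.81 = 52.99.
Trying y = 1.62 m: A³/T = 87.94 — high.
Trying y = 1.09 m: A³/T = 22.57 — low.
Trying y = 1.4 m: A³/T = 52.92 — ≈ 52.99.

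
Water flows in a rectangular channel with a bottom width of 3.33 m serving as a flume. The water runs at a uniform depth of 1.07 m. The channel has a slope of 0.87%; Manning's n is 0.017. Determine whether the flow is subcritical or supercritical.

supercritical

Flow area A = b·y = 3.33 × 1.07 = 3.563 m². Wetted perimeter P = b + 2y = 3.33 + 2×1.07 = 5.47 m.
Hydraulic radius R = A/P = 3.563/5.47 = 0.6514 m.
V = (1/n) R^(2/3) √S = (1/0.017) × 0.6514^(2/3) × √0.0087 = 4.123 m/s. Hydraulic depth D_h = A/T = 3.563/3.33 = 1.07 m.
Froude number Fr = V/√(g·D_h) = 4.123/√(9.81×1.07) = 1.27, which is greater than 1, so the flow is supercritical.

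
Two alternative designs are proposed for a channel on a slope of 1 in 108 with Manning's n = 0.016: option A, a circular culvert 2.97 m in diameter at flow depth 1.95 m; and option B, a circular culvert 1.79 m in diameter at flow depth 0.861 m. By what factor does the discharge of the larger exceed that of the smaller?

Channel A: For a circular section of diameter D = 2.97 m at depth y = 1.95 m, the central angle is θ = 2 arccos(1 − 2y/D) = 3.779 rad. Then A = (D²/8)(θ − sin θ) = 4.822 m² and P = Dθ/2 = 5.611 m. Hydraulic radius R = A/P = 4.822/5.611 = 0.8594 m. Q_A = (1/0.016)·4.822·0.8594^(2/3)·√0.009259 = 26.21 m³/s.
Channel B: For a circular section of diameter D = 1.79 m at depth y = 0.861 m, the central angle is θ = 2 arccos(1 − 2y/D) = 3.066 rad. Then A = (D²/8)(θ − sin θ) = 1.197 m² and P = Dθ/2 = 2.744 m. Hydraulic radius R = A/P = 1.197/2.744 = 0.4364 m. Q_B = (1/0.016)·1.197·0.4364^(2/3)·√0.009259 = 4.143 m³/s.
The larger discharge is 26.21 m³/s and the smaller is 4.143 m³/s; the ratio is 6.33.

6.33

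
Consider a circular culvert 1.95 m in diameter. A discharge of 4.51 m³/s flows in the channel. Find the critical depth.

y_c = 1.03 m

At critical depth, Q² T / (g A³) = 1, i.e. A³/T = Q²/g = 4.51²/9.81 = 2.073.
Try y = 0.824 m: A³/T = 0.8969 — too small.
Try y = 1.25 m: A³/T = 4.421 — too large.
Try y = 1.03 m: A³/T = 2.106 — ≈ 2.073.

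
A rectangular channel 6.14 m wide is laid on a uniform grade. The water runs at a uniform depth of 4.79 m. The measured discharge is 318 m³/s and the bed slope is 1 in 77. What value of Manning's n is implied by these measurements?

Flow area A = b·y = 6.14 × 4.79 = 29.41 m². Wetted perimeter P = b + 2y = 6.14 + 2×4.79 = 15.72 m.
Hydraulic radius R = A/P = 29.41/15.72 = 1.871 m.
Rearranging Manning's equation: n = (1/Q) A R^(2/3) S^(1/2) = (1/318) × 29.41 × 1.871^(2/3) × √0.01299 = 0.016.

n = 0.016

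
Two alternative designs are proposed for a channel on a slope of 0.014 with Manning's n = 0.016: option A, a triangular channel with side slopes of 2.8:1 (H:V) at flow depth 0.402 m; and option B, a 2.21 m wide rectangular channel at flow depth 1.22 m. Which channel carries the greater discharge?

Channel A: For a triangular section with side slope z = 2.8: A = zy² = 2.8×0.402² = 0.4525 m²; P = 2y√(1+z²) = 2×0.402×2.973 = 2.39 m. Hydraulic radius R = A/P = 0.4525/2.39 = 0.1893 m. Q_A = (1/0.016)·0.4525·0.1893^(2/3)·√0.014 = 1.103 m³/s.
Channel B: Flow area A = b·y = 2.21 × 1.22 = 2.696 m². Wetted perimeter P = b + 2y = 2.21 + 2×1.22 = 4.65 m. Hydraulic radius R = A/P = 2.696/4.65 = 0.5798 m. Q_B = (1/0.016)·2.696·0.5798^(2/3)·√0.014 = 13.86 m³/s.
Q_A = 1.103 m³/s vs Q_B = 13.86 m³/s, so channel B carries more.

channel B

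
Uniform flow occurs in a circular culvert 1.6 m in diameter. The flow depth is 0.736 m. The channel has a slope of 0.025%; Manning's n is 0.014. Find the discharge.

Q = 0.534 m³/s

For a circular section of diameter D = 1.6 m at depth y = 0.736 m, the central angle is θ = 2 arccos(1 − 2y/D) = 2.981 rad. Then A = (D²/8)(θ − sin θ) = 0.903 m² and P = Dθ/2 = 2.385 m.
Hydraulic radius R = A/P = 0.903/2.385 = 0.3786 m.
Manning's equation: Q = (1/n) A R^(2/3) S^(1/2) = (1/0.014) × 0.903 × 0.3786^(2/3) × 0.00025^(1/2) = 0.534 m³/s.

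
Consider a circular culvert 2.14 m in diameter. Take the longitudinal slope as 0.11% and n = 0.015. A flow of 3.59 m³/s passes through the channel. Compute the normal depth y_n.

Manning's equation rearranged: A R^(2/3) = nQ / (1·√S) = 0.015 × 3.59 / (√0.0011) = 1.624.
Try y = 1.57 m: A R^(2/3) = 2.106 — over.
Try y = 1.06 m: A R^(2/3) = 1.166 — short.
Try y = 1.3 m: A R^(2/3) = 1.623 — close enough.

y_n = 1.3 m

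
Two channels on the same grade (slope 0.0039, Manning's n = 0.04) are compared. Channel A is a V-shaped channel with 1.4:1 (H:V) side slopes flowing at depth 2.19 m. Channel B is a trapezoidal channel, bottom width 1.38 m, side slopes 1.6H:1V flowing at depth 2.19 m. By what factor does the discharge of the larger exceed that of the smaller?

1.84

Channel A: For a triangular section with side slope z = 1.4: A = zy² = 1.4×2.19² = 6.715 m²; P = 2y√(1+z²) = 2×2.19×1.72 = 7.536 m. Hydraulic radius R = A/P = 6.715/7.536 = 0.891 m. Q_A = (1/0.04)·6.715·0.891^(2/3)·√0.0039 = 9.707 m³/s.
Channel B: With bottom width b = 1.38 m and side slope z = 1.6: A = (b + zy)y = (1.38 + 1.6×2.19)×2.19 = 10.7 m²; P = b + 2y√(1+z²) = 1.38 + 2×2.19×1.887 = 9.644 m. Hydraulic radius R = A/P = 10.7/9.644 = 1.109 m. Q_B = (1/0.04)·10.7·1.109^(2/3)·√0.0039 = 17.89 m³/s.
The larger discharge is 17.89 m³/s and the smaller is 9.707 m³/s; the ratio is 1.84.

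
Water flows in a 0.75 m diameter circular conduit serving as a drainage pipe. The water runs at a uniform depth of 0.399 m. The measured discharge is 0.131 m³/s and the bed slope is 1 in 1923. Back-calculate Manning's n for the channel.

n = 0.014

For a circular section of diameter D = 0.75 m at depth y = 0.399 m, the central angle is θ = 2 arccos(1 − 2y/D) = 3.27 rad. Then A = (D²/8)(θ − sin θ) = 0.2389 m² and P = Dθ/2 = 1.226 m.
Hydraulic radius R = A/P = 0.2389/1.226 = 0.1948 m.
Rearranging Manning's equation: n = (1/Q) A R^(2/3) S^(1/2) = (1/0.131) × 0.2389 × 0.1948^(2/3) × √0.00052 = 0.014.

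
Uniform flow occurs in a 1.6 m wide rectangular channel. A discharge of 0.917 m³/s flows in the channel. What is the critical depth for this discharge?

y_c = 0.322 m

For a rectangular channel, critical depth y_c = (q²/g)^(1/3) where q = Q/b = 0.917/1.6 = 0.5731 m²/s.
So y_c = (0.5731²/9.81)^(1/3) = 0.322 m.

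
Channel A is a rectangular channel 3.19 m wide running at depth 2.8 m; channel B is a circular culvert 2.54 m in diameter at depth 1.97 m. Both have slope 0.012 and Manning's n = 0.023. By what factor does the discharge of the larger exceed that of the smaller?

2.55

Channel A: Flow area A = b·y = 3.19 × 2.8 = 8.932 m². Wetted perimeter P = b + 2y = 3.19 + 2×2.8 = 8.79 m. Hydraulic radius R = A/P = 8.932/8.79 = 1.016 m. Q_A = (1/0.023)·8.932·1.016^(2/3)·√0.012 = 43 m³/s.
Channel B: For a circular section of diameter D = 2.54 m at depth y = 1.97 m, the central angle is θ = 2 arccos(1 − 2y/D) = 4.309 rad. Then A = (D²/8)(θ − sin θ) = 4.217 m² and P = Dθ/2 = 5.473 m. Hydraulic radius R = A/P = 4.217/5.473 = 0.7705 m. Q_B = (1/0.023)·4.217·0.7705^(2/3)·√0.012 = 16.88 m³/s.
The larger discharge is 43 m³/s and the smaller is 16.88 m³/s; the ratio is 2.55.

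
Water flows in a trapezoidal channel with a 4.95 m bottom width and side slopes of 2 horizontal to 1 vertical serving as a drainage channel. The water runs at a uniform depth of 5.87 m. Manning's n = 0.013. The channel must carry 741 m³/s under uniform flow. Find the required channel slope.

With bottom width b = 4.95 m and side slope z = 2: A = (b + zy)y = (4.95 + 2×5.87)×5.87 = 97.97 m²; P = b + 2y√(1+z²) = 4.95 + 2×5.87×2.236 = 31.2 m.
Hydraulic radius R = A/P = 97.97/31.2 = 3.14 m.
From Manning's equation, S = [nQ / (1 A R^(2/3))]² = [0.013 × 741 / (1 × 97.97 × 3.14^(2/3))]² = 0.0021.

S = 0.0021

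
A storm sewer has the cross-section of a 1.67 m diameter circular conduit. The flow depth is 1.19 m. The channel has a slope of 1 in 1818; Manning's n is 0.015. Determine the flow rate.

Q = 1.64 m³/s

For a circular section of diameter D = 1.67 m at depth y = 1.19 m, the central angle is θ = 2 arccos(1 − 2y/D) = 4.02 rad. Then A = (D²/8)(θ − sin θ) = 1.67 m² and P = Dθ/2 = 3.357 m.
Hydraulic radius R = A/P = 1.67/3.357 = 0.4974 m.
Manning's equation: Q = (1/n) A R^(2/3) S^(1/2) = (1/0.015) × 1.67 × 0.4974^(2/3) × 0.0005501^(1/2) = 1.64 m³/s.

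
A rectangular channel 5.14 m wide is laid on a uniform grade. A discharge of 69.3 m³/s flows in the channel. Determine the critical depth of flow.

y_c = 2.65 m

For a rectangular channel, critical depth y_c = (q²/g)^(1/3) where q = Q/b = 69.3/5.14 = 13.48 m²/s.
So y_c = (13.48²/9.81)^(1/3) = 2.65 m.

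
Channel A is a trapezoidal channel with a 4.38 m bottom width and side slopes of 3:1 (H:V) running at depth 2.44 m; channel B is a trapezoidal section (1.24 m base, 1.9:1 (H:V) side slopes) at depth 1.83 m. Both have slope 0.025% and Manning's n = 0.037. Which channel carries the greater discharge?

Channel A: With bottom width b = 4.38 m and side slope z = 3: A = (b + zy)y = (4.38 + 3×2.44)×2.44 = 28.55 m²; P = b + 2y√(1+z²) = 4.38 + 2×2.44×3.162 = 19.81 m. Hydraulic radius R = A/P = 28.55/19.81 = 1.441 m. Q_A = (1/0.037)·28.55·1.441^(2/3)·√0.00025 = 15.56 m³/s.
Channel B: With bottom width b = 1.24 m and side slope z = 1.9: A = (b + zy)y = (1.24 + 1.9×1.83)×1.83 = 8.632 m²; P = b + 2y√(1+z²) = 1.24 + 2×1.83×2.147 = 9.098 m. Hydraulic radius R = A/P = 8.632/9.098 = 0.9488 m. Q_B = (1/0.037)·8.632·0.9488^(2/3)·√0.00025 = 3.562 m³/s.
Q_A = 15.56 m³/s vs Q_B = 3.562 m³/s, so channel A carries more.

channel A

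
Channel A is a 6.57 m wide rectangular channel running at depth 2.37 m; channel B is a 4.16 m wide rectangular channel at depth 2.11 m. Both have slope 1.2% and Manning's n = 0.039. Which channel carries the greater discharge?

Channel A: Flow area A = b·y = 6.57 × 2.37 = 15.57 m². Wetted perimeter P = b + 2y = 6.57 + 2×2.37 = 11.31 m. Hydraulic radius R = A/P = 15.57/11.31 = 1.377 m. Q_A = (1/0.039)·15.57·1.377^(2/3)·√0.012 = 54.13 m³/s.
Channel B: Flow area A = b·y = 4.16 × 2.11 = 8.778 m². Wetted perimeter P = b + 2y = 4.16 + 2×2.11 = 8.38 m. Hydraulic radius R = A/P = 8.778/8.38 = 1.047 m. Q_B = (1/0.039)·8.778·1.047^(2/3)·√0.012 = 25.43 m³/s.
Q_A = 54.13 m³/s vs Q_B = 25.43 m³/s, so channel A carries more.

channel A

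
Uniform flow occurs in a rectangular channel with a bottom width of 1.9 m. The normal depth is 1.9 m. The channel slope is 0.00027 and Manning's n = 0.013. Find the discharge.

Q = 3.37 m³/s

Flow area A = b·y = 1.9 × 1.9 = 3.61 m². Wetted perimeter P = b + 2y = 1.9 + 2×1.9 = 5.7 m.
Hydraulic radius R = A/P = 3.61/5.7 = 0.6333 m.
Manning's equation: Q = (1/n) A R^(2/3) S^(1/2) = (1/0.013) × 3.61 × 0.6333^(2/3) × 0.00027^(1/2) = 3.37 m³/s.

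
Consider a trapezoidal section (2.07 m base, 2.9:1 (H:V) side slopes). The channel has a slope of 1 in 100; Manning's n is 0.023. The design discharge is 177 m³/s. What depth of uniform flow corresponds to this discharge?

y_n = 2.91 m

Manning's equation rearranged: A R^(2/3) = nQ / (1·√S) = 0.023 × 177 / (√0.01) = 40.71.
Trying y = 3.22 m: A R^(2/3) = 51.98 — too large.
Trying y = 2.07 m: A R^(2/3) = 18.15 — too small.
Trying y = 2.91 m: A R^(2/3) = 40.69 — close enough.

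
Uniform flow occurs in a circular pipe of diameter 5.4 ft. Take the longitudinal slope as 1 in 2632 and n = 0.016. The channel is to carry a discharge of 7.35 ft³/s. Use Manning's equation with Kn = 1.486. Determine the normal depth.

y_n = 1.39 ft

Manning's equation rearranged: A R^(2/3) = nQ / (1.486·√S) = 0.016 × 7.35 / (1.486 × √0.0003799) = 4.06.
Try y = 1.05 ft: A R^(2/3) = 2.314 — low.
Try y = 1.5 ft: A R^(2/3) = 4.716 — high.
Try y = 1.39 ft: A R^(2/3) = 4.06 — matches.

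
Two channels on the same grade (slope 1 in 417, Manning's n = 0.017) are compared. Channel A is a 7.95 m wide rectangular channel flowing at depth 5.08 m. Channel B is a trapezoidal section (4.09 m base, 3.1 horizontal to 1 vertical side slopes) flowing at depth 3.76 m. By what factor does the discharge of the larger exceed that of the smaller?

Channel A: Flow area A = b·y = 7.95 × 5.08 = 40.39 m². Wetted perimeter P = b + 2y = 7.95 + 2×5.08 = 18.11 m. Hydraulic radius R = A/P = 40.39/18.11 = 2.23 m. Q_A = (1/0.017)·40.39·2.23^(2/3)·√0.002398 = 198.6 m³/s.
Channel B: With bottom width b = 4.09 m and side slope z = 3.1: A = (b + zy)y = (4.09 + 3.1×3.76)×3.76 = 59.2 m²; P = b + 2y√(1+z²) = 4.09 + 2×3.76×3.257 = 28.58 m. Hydraulic radius R = A/P = 59.2/28.58 = 2.071 m. Q_B = (1/0.017)·59.2·2.071^(2/3)·√0.002398 = 277.1 m³/s.
The larger discharge is 277.1 m³/s and the smaller is 198.6 m³/s; the ratio is 1.4.

1.4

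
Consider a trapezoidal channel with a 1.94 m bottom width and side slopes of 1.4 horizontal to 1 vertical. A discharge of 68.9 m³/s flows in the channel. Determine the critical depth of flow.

y_c = 2.85 m

At critical depth, Q² T / (g A³) = 1, i.e. A³/T = Q²/g = 68.9²/9.81 = 483.9.
Trying y = 3.31 m: A³/T = 919.3 — high.
Trying y = 2.35 m: A³/T = 217.9 — low.
Trying y = 2.85 m: A³/T = 486.6 — matches.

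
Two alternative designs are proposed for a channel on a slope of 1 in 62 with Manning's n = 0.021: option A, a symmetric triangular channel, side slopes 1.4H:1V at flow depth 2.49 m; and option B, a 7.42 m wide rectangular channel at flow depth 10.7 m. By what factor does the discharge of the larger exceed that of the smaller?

17.8

Channel A: For a triangular section with side slope z = 1.4: A = zy² = 1.4×2.49² = 8.68 m²; P = 2y√(1+z²) = 2×2.49×1.72 = 8.568 m. Hydraulic radius R = A/P = 8.68/8.568 = 1.013 m. Q_A = (1/0.021)·8.68·1.013^(2/3)·√0.01613 = 52.95 m³/s.
Channel B: Flow area A = b·y = 7.42 × 10.7 = 79.39 m². Wetted perimeter P = b + 2y = 7.42 + 2×10.7 = 28.82 m. Hydraulic radius R = A/P = 79.39/28.82 = 2.755 m. Q_B = (1/0.021)·79.39·2.755^(2/3)·√0.01613 = 943.6 m³/s.
The larger discharge is 943.6 m³/s and the smaller is 52.95 m³/s; the ratio is 17.8.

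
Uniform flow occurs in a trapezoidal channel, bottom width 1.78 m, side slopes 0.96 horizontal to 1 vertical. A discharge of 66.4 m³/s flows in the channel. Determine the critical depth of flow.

y_c = 3.16 m

At critical depth, Q² T / (g A³) = 1, i.e. A³/T = Q²/g = 66.4²/9.81 = 449.4.
Trying y = 3.67 m: A³/T = 835.3 — too large.
Trying y = 2.35 m: A³/T = 135.6 — too small.
Trying y = 3.16 m: A³/T = 448.5 — close enough.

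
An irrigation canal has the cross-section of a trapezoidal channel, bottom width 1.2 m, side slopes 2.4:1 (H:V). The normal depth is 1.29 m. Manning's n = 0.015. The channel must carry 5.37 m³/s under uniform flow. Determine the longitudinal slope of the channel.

S = 0.000339

With bottom width b = 1.2 m and side slope z = 2.4: A = (b + zy)y = (1.2 + 2.4×1.29)×1.29 = 5.542 m²; P = b + 2y√(1+z²) = 1.2 + 2×1.29×2.6 = 7.908 m.
Hydraulic radius R = A/P = 5.542/7.908 = 0.7008 m.
From Manning's equation, S = [nQ / (1 A R^(2/3))]² = [0.015 × 5.37 / (1 × 5.542 × 0.7008^(2/3))]² = 0.000339.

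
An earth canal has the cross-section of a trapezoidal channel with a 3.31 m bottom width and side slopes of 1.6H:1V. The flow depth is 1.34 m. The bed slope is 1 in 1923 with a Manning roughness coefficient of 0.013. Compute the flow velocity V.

V = 1.6 m/s

With bottom width b = 3.31 m and side slope z = 1.6: A = (b + zy)y = (3.31 + 1.6×1.34)×1.34 = 7.308 m²; P = b + 2y√(1+z²) = 3.31 + 2×1.34×1.887 = 8.367 m.
Hydraulic radius R = A/P = 7.308/8.367 = 0.8735 m.
From Manning's equation, V = (1/n) R^(2/3) S^(1/2) = (1/0.013) × 0.8735^(2/3) × 0.00052^(1/2) = 1.6 m/s.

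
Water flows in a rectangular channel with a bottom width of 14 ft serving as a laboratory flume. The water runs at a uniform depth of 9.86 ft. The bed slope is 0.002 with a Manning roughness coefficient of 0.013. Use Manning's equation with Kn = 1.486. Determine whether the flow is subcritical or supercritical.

Flow area A = b·y = 14 × 9.86 = 138 ft². Wetted perimeter P = b + 2y = 14 + 2×9.86 = 33.72 ft.
Hydraulic radius R = A/P = 138/33.72 = 4.094 ft.
V = (1.486/n) R^(2/3) √S = (1.486/0.013) × 4.094^(2/3) × √0.002 = 13.08 ft/s. Hydraulic depth D_h = A/T = 138/14 = 9.86 ft.
Froude number Fr = V/√(g·D_h) = 13.08/√(32.2×9.86) = 0.734, which is less than 1, so the flow is subcritical.

subcritical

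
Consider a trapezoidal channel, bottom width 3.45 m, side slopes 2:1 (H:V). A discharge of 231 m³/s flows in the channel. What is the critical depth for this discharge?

At critical depth, Q² T / (g A³) = 1, i.e. A³/T = Q²/g = 231²/9.81 = 5439.
At y = 3.06 m: A³/T = 1601 — too small.
At y = 5.1 m: A³/T = 14150 — too large.
At y = 4.09 m: A³/T = 5433 — ≈ 5439.

y_c = 4.09 m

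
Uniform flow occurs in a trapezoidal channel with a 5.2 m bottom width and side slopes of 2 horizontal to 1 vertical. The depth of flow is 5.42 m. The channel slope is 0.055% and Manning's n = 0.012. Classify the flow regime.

subcritical

With bottom width b = 5.2 m and side slope z = 2: A = (b + zy)y = (5.2 + 2×5.42)×5.42 = 86.94 m²; P = b + 2y√(1+z²) = 5.2 + 2×5.42×2.236 = 29.44 m.
Hydraulic radius R = A/P = 86.94/29.44 = 2.953 m.
V = (1/n) R^(2/3) √S = (1/0.012) × 2.953^(2/3) × √0.00055 = 4.023 m/s. Hydraulic depth D_h = A/T = 86.94/26.88 = 3.234 m.
Froude number Fr = V/√(g·D_h) = 4.023/√(9.81×3.234) = 0.714, which is less than 1, so the flow is subcritical.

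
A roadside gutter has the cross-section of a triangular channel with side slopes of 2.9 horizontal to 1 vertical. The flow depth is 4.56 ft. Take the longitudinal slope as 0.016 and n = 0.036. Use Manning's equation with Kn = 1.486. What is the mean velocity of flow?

For a triangular section with side slope z = 2.9: A = zy² = 2.9×4.56² = 60.3 ft²; P = 2y√(1+z²) = 2×4.56×3.068 = 27.98 ft.
Hydraulic radius R = A/P = 60.3/27.98 = 2.155 ft.
From Manning's equation, V = (1.486/n) R^(2/3) S^(1/2) = (1.486/0.036) × 2.155^(2/3) × 0.016^(1/2) = 8.71 ft/s.

V = 8.71 ft/s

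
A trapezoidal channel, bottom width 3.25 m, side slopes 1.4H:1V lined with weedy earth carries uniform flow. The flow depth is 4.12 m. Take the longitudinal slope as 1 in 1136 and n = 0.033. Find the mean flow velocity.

V = 1.49 m/s

With bottom width b = 3.25 m and side slope z = 1.4: A = (b + zy)y = (3.25 + 1.4×4.12)×4.12 = 37.15 m²; P = b + 2y√(1+z²) = 3.25 + 2×4.12×1.72 = 17.43 m.
Hydraulic radius R = A/P = 37.15/17.43 = 2.132 m.
From Manning's equation, V = (1/n) R^(2/3) S^(1/2) = (1/0.033) × 2.132^(2/3) × 0.0008803^(1/2) = 1.49 m/s.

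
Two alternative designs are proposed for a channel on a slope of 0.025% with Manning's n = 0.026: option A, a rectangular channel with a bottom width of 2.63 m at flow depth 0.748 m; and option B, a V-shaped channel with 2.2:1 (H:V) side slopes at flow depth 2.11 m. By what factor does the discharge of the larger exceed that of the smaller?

7.94

Channel A: Flow area A = b·y = 2.63 × 0.748 = 1.967 m². Wetted perimeter P = b + 2y = 2.63 + 2×0.748 = 4.126 m. Hydraulic radius R = A/P = 1.967/4.126 = 0.4768 m. Q_A = (1/0.026)·1.967·0.4768^(2/3)·√0.00025 = 0.7301 m³/s.
Channel B: For a triangular section with side slope z = 2.2: A = zy² = 2.2×2.11² = 9.795 m²; P = 2y√(1+z²) = 2×2.11×2.417 = 10.2 m. Hydraulic radius R = A/P = 9.795/10.2 = 0.9604 m. Q_B = (1/0.026)·9.795·0.9604^(2/3)·√0.00025 = 5.798 m³/s.
The larger discharge is 5.798 m³/s and the smaller is 0.7301 m³/s; the ratio is 7.94.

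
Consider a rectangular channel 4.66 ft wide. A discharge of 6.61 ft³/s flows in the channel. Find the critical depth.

y_c = 0.397 ft

For a rectangular channel, critical depth y_c = (q²/g)^(1/3) where q = Q/b = 6.61/4.66 = 1.418 ft²/s.
So y_c = (1.418²/32.2)^(1/3) = 0.397 ft.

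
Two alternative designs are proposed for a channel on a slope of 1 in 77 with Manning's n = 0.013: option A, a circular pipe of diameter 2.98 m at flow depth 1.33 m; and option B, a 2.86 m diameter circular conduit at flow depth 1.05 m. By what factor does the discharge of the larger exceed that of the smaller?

1.59

Channel A: For a circular section of diameter D = 2.98 m at depth y = 1.33 m, the central angle is θ = 2 arccos(1 − 2y/D) = 2.926 rad. Then A = (D²/8)(θ − sin θ) = 3.011 m² and P = Dθ/2 = 4.36 m. Hydraulic radius R = A/P = 3.011/4.36 = 0.6906 m. Q_A = (1/0.013)·3.011·0.6906^(2/3)·√0.01299 = 20.63 m³/s.
Channel B: For a circular section of diameter D = 2.86 m at depth y = 1.05 m, the central angle is θ = 2 arccos(1 − 2y/D) = 2.604 rad. Then A = (D²/8)(θ − sin θ) = 2.138 m² and P = Dθ/2 = 3.723 m. Hydraulic radius R = A/P = 2.138/3.723 = 0.5743 m. Q_B = (1/0.013)·2.138·0.5743^(2/3)·√0.01299 = 12.95 m³/s.
The larger discharge is 20.63 m³/s and the smaller is 12.95 m³/s; the ratio is 1.59.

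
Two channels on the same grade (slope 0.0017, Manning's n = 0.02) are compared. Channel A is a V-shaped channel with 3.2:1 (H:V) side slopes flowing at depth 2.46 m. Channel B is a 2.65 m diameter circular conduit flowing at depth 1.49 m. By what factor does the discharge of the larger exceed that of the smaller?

Channel A: For a triangular section with side slope z = 3.2: A = zy² = 3.2×2.46² = 19.37 m²; P = 2y√(1+z²) = 2×2.46×3.353 = 16.49 m. Hydraulic radius R = A/P = 19.37/16.49 = 1.174 m. Q_A = (1/0.02)·19.37·1.174^(2/3)·√0.0017 = 44.43 m³/s.
Channel B: For a circular section of diameter D = 2.65 m at depth y = 1.49 m, the central angle is θ = 2 arccos(1 − 2y/D) = 3.391 rad. Then A = (D²/8)(θ − sin θ) = 3.194 m² and P = Dθ/2 = 4.493 m. Hydraulic radius R = A/P = 3.194/4.493 = 0.7108 m. Q_B = (1/0.02)·3.194·0.7108^(2/3)·√0.0017 = 5.244 m³/s.
The larger discharge is 44.43 m³/s and the smaller is 5.244 m³/s; the ratio is 8.47.

8.47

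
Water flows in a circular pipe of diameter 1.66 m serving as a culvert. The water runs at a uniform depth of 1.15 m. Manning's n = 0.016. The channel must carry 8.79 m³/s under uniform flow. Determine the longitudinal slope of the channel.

For a circular section of diameter D = 1.66 m at depth y = 1.15 m, the central angle is θ = 2 arccos(1 − 2y/D) = 3.933 rad. Then A = (D²/8)(θ − sin θ) = 1.6 m² and P = Dθ/2 = 3.265 m.
Hydraulic radius R = A/P = 1.6/3.265 = 0.4901 m.
From Manning's equation, S = [nQ / (1 A R^(2/3))]² = [0.016 × 8.79 / (1 × 1.6 × 0.4901^(2/3))]² = 0.02.

S = 0.02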